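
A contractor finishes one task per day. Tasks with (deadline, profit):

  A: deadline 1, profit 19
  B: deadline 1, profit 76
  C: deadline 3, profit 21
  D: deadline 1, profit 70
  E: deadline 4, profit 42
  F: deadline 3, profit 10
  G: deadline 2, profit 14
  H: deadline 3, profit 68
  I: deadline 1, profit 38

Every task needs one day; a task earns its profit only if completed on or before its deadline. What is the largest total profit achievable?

Take jobs in profit order; each goes to the latest open slot no later than its deadline.
By profit: B(d1,76), D(d1,70), H(d3,68), E(d4,42), I(d1,38), C(d3,21), A(d1,19), G(d2,14), F(d3,10)
B→slot 1; D skipped; H→slot 3; E→slot 4; I skipped; C→slot 2; A skipped; G skipped; F skipped.
Profit = 76 + 21 + 68 + 42 = 207

207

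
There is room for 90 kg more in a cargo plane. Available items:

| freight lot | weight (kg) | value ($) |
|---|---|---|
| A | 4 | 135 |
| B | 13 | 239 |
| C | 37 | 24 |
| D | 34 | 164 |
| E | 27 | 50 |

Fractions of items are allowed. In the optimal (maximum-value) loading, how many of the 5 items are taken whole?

4

Greedy by value/weight ratio, highest first.
Ratios (sorted): A 33.75, B 18.38, D 4.82, E 1.85, C 0.65
take A (4 @ 135); take B (13 @ 239); take D (34 @ 164); take E (27 @ 50); take 12/37 of C → 7.78. Capacity used 90/90.
4 item(s) taken whole; one partial (take 12/37 of C).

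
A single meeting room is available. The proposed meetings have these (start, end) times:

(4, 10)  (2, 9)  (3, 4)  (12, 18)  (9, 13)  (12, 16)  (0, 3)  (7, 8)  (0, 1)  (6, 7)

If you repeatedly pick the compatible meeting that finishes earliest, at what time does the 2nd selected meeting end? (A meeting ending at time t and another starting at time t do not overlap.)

By end time: (0,1), (0,3), (3,4), (6,7), (7,8), (2,9), (4,10), (9,13), (12,16), (12,18).
Pick (0,1); next start ≥ 1 → (3,4); next start ≥ 4 → (6,7); next start ≥ 7 → (7,8); next start ≥ 8 → (9,13).
Selected: (0,1) (3,4) (6,7) (7,8) (9,13)

4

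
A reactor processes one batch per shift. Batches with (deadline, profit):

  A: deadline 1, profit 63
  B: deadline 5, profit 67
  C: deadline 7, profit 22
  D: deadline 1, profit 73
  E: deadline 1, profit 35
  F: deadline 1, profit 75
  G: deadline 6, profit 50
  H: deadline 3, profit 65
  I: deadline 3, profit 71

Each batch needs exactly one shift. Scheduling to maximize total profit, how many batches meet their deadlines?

6

Profit order: F=75 D=73 I=71 B=67 H=65 A=63 G=50 E=35 C=22
Assign: F→slot 1, D skipped, I→slot 3, B→slot 5, H→slot 2, A skipped, G→slot 6, E skipped, C→slot 7.
Slots: [1:F] [2:H] [3:I] [5:B] [6:G] [7:C]
6 of 9 scheduled.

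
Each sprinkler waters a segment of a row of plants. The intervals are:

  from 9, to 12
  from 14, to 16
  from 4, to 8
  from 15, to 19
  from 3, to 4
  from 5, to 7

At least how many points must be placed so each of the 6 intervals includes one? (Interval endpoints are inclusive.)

4

Sorted: [3,4] [5,7] [4,8] [9,12] [14,16] [15,19]
{[3,4]} hit by 4; {[5,7],[4,8]} hit by 7; {[9,12]} hit by 12; {[14,16],[15,19]} hit by 16.
Points: 4, 7, 12, 16 (4 total).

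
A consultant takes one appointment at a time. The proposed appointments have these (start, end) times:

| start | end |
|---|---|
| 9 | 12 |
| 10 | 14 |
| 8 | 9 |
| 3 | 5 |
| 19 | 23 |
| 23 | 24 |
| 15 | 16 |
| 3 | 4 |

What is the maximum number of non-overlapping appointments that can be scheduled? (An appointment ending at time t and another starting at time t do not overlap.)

By end time: (3,4), (3,5), (8,9), (9,12), (10,14), (15,16), (19,23), (23,24).
Pick (3,4); next start ≥ 4 → (8,9); next start ≥ 9 → (9,12); next start ≥ 12 → (15,16); next start ≥ 16 → (19,23); next start ≥ 23 → (23,24).
Selected 6 appointments.

6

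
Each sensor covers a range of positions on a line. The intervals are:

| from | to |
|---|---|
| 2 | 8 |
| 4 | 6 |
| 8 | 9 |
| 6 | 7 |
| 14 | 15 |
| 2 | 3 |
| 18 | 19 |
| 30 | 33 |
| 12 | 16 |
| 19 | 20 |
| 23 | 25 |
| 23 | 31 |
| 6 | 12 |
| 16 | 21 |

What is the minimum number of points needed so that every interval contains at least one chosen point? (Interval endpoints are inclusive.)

Sort by right endpoint; whenever an interval is uncovered, place a point at its right end.
By right end: [2,3]  [4,6]  [6,7]  [2,8]  [8,9]  [6,12]  [14,15]  [12,16]  [18,19]  [19,20]  [16,21]  [23,25]  [23,31]  [30,33]
[2,3] uncovered → point at 3; [4,6] uncovered → point at 6; [8,9] uncovered → point at 9; [14,15] uncovered → point at 15; [18,19] uncovered → point at 19; [23,25] uncovered → point at 25; [30,33] uncovered → point at 33.
Points: 3, 6, 9, 15, 19, 25, 33 (7 total).

7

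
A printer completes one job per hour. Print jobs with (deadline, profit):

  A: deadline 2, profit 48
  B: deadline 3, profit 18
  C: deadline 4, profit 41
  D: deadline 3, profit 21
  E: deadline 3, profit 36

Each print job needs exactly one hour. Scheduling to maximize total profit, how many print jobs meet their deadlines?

4

Sort by profit descending; place each in the latest free slot ≤ its deadline.
Profit order: A=48 C=41 E=36 D=21 B=18
Assign: A→slot 2, C→slot 4, E→slot 3, D→slot 1, B skipped.
Slots: [1:D] [2:A] [3:E] [4:C]
4 of 5 scheduled.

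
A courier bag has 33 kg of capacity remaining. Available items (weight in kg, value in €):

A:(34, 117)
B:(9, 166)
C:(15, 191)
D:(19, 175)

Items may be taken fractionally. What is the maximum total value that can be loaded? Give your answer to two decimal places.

439.89

Sort by value per unit weight and fill in that order.
Ratios (sorted): B 18.44, C 12.73, D 9.21, A 3.44
take B (9 @ 166); take C (15 @ 191); take 9/19 of D → 82.89. Capacity used 33/33.
Total value = 439.89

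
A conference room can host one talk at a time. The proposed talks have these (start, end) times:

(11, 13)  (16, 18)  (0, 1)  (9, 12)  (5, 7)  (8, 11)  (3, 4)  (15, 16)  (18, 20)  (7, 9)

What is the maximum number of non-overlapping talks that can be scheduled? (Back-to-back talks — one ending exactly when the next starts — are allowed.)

By end time: (0,1), (3,4), (5,7), (7,9), (8,11), (9,12), (11,13), (15,16), (16,18), (18,20).
Pick (0,1); next start ≥ 1 → (3,4); next start ≥ 4 → (5,7); next start ≥ 7 → (7,9); next start ≥ 9 → (9,12); next start ≥ 12 → (15,16); next start ≥ 16 → (16,18); next start ≥ 18 → (18,20).
Selected 8 talks.

8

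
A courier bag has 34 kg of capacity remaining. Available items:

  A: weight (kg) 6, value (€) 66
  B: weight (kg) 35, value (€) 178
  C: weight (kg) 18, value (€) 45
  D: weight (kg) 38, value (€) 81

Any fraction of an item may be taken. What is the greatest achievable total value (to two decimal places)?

Ratios (sorted): A 11.00, B 5.09, C 2.50, D 2.13
take A (6 @ 66); take 28/35 of B → 142.40. Capacity used 34/34.
Total value = 208.40

208.40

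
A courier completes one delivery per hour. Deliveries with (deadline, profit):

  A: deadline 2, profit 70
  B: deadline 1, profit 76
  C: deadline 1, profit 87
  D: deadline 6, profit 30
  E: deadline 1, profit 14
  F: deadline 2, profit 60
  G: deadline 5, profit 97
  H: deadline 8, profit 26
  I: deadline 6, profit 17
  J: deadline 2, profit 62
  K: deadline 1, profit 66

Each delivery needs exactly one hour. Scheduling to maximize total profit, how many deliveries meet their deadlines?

Sort by profit descending; place each in the latest free slot ≤ its deadline.
Profit order: G=97 C=87 B=76 A=70 K=66 J=62 F=60 D=30 H=26 I=17 E=14
Assign: G→slot 5, C→slot 1, B skipped, A→slot 2, K skipped, J skipped, F skipped, D→slot 6, H→slot 8, I→slot 4, E skipped.
Slots: [1:C] [2:A] [4:I] [5:G] [6:D] [8:H]
6 of 11 scheduled.

6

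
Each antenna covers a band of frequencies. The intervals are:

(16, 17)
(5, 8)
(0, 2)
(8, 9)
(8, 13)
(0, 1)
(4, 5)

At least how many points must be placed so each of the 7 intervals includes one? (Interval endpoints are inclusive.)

4

Process intervals by earliest right end; each time one isn't hit yet, stab at its right endpoint.
By right end: [0,1]  [0,2]  [4,5]  [5,8]  [8,9]  [8,13]  [16,17]
[0,1] uncovered → point at 1; [4,5] uncovered → point at 5; [8,9] uncovered → point at 9; [16,17] uncovered → point at 17.
Points: 1, 5, 9, 17 (4 total).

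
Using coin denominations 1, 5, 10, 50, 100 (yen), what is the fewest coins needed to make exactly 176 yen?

176 = 1×100 + 1×50 + 2×10 + 1×5 + 1×1
Total coins = 1 + 1 + 2 + 1 + 1 = 6

6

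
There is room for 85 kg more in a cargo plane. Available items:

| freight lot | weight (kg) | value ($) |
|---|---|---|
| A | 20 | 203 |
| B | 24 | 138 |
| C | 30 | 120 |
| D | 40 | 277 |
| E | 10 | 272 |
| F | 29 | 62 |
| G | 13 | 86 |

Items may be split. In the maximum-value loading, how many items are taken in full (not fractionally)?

4

Greedy by value/weight ratio, highest first.
Ratios (sorted): E 27.20, A 10.15, D 6.92, G 6.62, B 5.75, C 4.00, F 2.14
take E (10 @ 272); take A (20 @ 203); take D (40 @ 277); take G (13 @ 86); take 2/24 of B → 11.50. Capacity used 85/85.
4 item(s) taken whole; one partial (take 2/24 of B).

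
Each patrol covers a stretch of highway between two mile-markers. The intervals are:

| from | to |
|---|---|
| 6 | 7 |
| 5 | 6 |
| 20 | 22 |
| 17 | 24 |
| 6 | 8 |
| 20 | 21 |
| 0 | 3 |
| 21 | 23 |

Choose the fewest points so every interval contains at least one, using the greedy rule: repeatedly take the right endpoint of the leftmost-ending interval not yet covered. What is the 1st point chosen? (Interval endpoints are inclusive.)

3

Sort by right endpoint; whenever an interval is uncovered, place a point at its right end.
By right end: [0,3]  [5,6]  [6,7]  [6,8]  [20,21]  [20,22]  [21,23]  [17,24]
[0,3] uncovered → point at 3; [5,6] uncovered → point at 6; [20,21] uncovered → point at 21.
Points: 3, 6, 21 (3 total).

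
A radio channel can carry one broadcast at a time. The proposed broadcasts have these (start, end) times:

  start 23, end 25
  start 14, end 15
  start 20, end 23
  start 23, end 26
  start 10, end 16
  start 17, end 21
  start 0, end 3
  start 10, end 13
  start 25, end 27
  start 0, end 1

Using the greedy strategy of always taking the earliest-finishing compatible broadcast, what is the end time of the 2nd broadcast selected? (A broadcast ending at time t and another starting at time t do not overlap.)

By end time: (0,1), (0,3), (10,13), (14,15), (10,16), (17,21), (20,23), (23,25), (23,26), (25,27).
Pick (0,1); next start ≥ 1 → (10,13); next start ≥ 13 → (14,15); next start ≥ 15 → (17,21); next start ≥ 21 → (23,25); next start ≥ 25 → (25,27).
Selected: (0,1) (10,13) (14,15) (17,21) (23,25) (25,27)

13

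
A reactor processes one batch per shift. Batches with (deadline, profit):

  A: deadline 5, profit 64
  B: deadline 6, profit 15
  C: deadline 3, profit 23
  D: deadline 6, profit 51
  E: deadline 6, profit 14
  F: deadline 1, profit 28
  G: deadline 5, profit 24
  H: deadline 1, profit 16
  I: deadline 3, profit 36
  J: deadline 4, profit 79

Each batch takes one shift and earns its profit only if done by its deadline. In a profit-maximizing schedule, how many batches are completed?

Take jobs in profit order; each goes to the latest open slot no later than its deadline.
Profit order: J=79 A=64 D=51 I=36 F=28 G=24 C=23 H=16 B=15 E=14
Assign: J→slot 4, A→slot 5, D→slot 6, I→slot 3, F→slot 1, G→slot 2, C skipped, H skipped, B skipped, E skipped.
Slots: [1:F] [2:G] [3:I] [4:J] [5:A] [6:D]
6 of 10 scheduled.

6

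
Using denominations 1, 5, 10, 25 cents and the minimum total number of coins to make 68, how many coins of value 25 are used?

2

68 − 2×25→18 − 1×10→8 − 1×5→3 − 3×1→0
Count of 25: 2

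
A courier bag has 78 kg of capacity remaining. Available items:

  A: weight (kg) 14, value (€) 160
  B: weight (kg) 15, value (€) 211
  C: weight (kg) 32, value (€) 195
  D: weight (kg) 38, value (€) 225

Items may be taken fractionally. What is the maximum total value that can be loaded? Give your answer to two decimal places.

666.66

Sort by value per unit weight and fill in that order.
Order: B (211/15=14.07) > A (160/14=11.43) > C (195/32=6.09) > D (225/38=5.92)
Fill: take B (15 @ 211) → take A (14 @ 160) → take C (32 @ 195) → take 17/38 of D → 100.66; 78/78 used.
Total value = 666.66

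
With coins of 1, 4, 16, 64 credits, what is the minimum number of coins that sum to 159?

Greedy: take as many of the largest coin as possible, then repeat with the remainder.
159 − 2×64→31 − 1×16→15 − 3×4→3 − 3×1→0
Total coins = 2 + 1 + 3 + 3 = 9

9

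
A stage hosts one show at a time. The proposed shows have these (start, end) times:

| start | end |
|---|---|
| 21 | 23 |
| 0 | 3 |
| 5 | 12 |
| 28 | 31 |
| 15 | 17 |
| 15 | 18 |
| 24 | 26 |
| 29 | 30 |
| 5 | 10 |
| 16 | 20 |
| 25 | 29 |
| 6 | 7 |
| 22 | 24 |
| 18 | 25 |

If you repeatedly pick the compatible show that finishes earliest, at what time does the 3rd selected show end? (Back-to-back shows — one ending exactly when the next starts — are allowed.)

Greedy by earliest finish: after sorting by end time, pick each interval compatible with the last pick.
By end time: (0,3), (6,7), (5,10), (5,12), (15,17), (15,18), (16,20), (21,23), (22,24), (18,25), (24,26), (25,29), (29,30), (28,31).
Pick (0,3); next start ≥ 3 → (6,7); next start ≥ 7 → (15,17); next start ≥ 17 → (21,23); next start ≥ 23 → (24,26); next start ≥ 26 → (29,30).
Selected: (0,3) (6,7) (15,17) (21,23) (24,26) (29,30)

17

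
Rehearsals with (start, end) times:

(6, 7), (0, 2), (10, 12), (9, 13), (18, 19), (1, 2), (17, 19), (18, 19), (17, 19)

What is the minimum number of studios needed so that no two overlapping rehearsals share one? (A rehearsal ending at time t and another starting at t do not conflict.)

4

The answer is the maximum number of intervals overlapping at any instant.
Events (time:±→running): 0:+→1 1:+→2 2:-→1 2:-→0 6:+→1 7:-→0 9:+→1 10:+→2 12:-→1 13:-→0 17:+→1 17:+→2 18:+→3 18:+→4 … peak 4.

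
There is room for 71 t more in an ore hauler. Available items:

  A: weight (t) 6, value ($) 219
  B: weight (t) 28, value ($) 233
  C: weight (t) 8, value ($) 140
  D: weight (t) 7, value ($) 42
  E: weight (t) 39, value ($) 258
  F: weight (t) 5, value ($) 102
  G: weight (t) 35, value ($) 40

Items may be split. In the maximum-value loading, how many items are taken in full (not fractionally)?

4

Ratios (sorted): A 36.50, F 20.40, C 17.50, B 8.32, E 6.62, D 6.00, G 1.14
take A (6 @ 219); take F (5 @ 102); take C (8 @ 140); take B (28 @ 233); take 24/39 of E → 158.77. Capacity used 71/71.
4 item(s) taken whole; one partial (take 24/39 of E).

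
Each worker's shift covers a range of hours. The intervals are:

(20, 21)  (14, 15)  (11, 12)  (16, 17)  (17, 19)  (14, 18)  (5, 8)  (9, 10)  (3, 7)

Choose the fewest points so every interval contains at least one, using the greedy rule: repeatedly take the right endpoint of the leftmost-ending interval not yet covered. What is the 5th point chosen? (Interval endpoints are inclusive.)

Process intervals by earliest right end; each time one isn't hit yet, stab at its right endpoint.
Sorted: [3,7] [5,8] [9,10] [11,12] [14,15] [16,17] [14,18] [17,19] [20,21]
{[3,7],[5,8]} hit by 7; {[9,10]} hit by 10; {[11,12]} hit by 12; {[14,15]} hit by 15; {[16,17],[14,18],[17,19]} hit by 17; {[20,21]} hit by 21.
Points: 7, 10, 12, 15, 17, 21 (6 total).

17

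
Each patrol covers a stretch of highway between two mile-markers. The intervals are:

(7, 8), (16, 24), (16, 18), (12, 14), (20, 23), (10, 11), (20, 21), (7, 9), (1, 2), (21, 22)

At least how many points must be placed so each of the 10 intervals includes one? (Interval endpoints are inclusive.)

By right end: [1,2]  [7,8]  [7,9]  [10,11]  [12,14]  [16,18]  [20,21]  [21,22]  [20,23]  [16,24]
[1,2] uncovered → point at 2; [7,8] uncovered → point at 8; [10,11] uncovered → point at 11; [12,14] uncovered → point at 14; [16,18] uncovered → point at 18; [20,21] uncovered → point at 21.
Points: 2, 8, 11, 14, 18, 21 (6 total).

6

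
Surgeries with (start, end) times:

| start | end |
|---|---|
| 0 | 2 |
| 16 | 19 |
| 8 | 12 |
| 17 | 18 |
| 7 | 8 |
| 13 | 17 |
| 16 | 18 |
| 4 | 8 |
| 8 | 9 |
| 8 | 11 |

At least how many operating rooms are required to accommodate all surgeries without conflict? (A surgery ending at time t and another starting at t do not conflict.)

Count concurrent intervals with a sweep; the peak is the room count.
Events (time:±→running): 0:+→1 2:-→0 4:+→1 7:+→2 8:-→1 8:-→0 8:+→1 8:+→2 8:+→3 … peak 3.

3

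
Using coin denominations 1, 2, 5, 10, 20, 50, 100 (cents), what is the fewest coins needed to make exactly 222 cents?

4

Use the largest denomination that fits, subtract, and repeat.
222 − 2×100→22 − 1×20→2 − 1×2→0
Total coins = 2 + 1 + 1 = 4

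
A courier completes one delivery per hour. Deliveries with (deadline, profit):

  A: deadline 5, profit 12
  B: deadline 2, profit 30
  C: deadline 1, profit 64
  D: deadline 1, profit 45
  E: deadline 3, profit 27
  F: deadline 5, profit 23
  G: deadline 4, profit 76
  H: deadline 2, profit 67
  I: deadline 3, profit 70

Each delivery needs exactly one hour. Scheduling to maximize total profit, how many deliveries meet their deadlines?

5

Take jobs in profit order; each goes to the latest open slot no later than its deadline.
Profit order: G=76 I=70 H=67 C=64 D=45 B=30 E=27 F=23 A=12
Assign: G→slot 4, I→slot 3, H→slot 2, C→slot 1, D skipped, B skipped, E skipped, F→slot 5, A skipped.
Slots: [1:C] [2:H] [3:I] [4:G] [5:F]
5 of 9 scheduled.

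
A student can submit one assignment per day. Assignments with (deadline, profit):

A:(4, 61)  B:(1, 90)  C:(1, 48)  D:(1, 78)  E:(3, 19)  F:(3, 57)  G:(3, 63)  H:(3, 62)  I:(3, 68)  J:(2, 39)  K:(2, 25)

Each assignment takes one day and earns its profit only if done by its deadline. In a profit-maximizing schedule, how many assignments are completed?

Profit order: B=90 D=78 I=68 G=63 H=62 A=61 F=57 C=48 J=39 K=25 E=19
Assign: B→slot 1, D skipped, I→slot 3, G→slot 2, H skipped, A→slot 4, F skipped, C skipped, J skipped, K skipped, E skipped.
Slots: [1:B] [2:G] [3:I] [4:A]
4 of 11 scheduled.

4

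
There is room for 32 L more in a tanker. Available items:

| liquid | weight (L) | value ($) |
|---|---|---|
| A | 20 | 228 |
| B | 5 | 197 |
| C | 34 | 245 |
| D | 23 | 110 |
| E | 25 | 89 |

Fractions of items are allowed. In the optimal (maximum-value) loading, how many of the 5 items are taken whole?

2

Sort by value per unit weight and fill in that order.
Order: B (197/5=39.40) > A (228/20=11.40) > C (245/34=7.21) > D (110/23=4.78) > E (89/25=3.56)
Fill: take B (5 @ 197) → take A (20 @ 228) → take 7/34 of C → 50.44; 32/32 used.
2 item(s) taken whole; one partial (take 7/34 of C).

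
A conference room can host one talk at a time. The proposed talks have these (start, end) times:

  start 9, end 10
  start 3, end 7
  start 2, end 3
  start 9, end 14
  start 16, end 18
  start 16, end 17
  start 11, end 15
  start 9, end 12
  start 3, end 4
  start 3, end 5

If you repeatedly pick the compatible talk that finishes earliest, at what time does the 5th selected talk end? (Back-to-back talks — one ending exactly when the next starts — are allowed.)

17

By end time: (2,3), (3,4), (3,5), (3,7), (9,10), (9,12), (9,14), (11,15), (16,17), (16,18).
Pick (2,3); next start ≥ 3 → (3,4); next start ≥ 4 → (9,10); next start ≥ 10 → (11,15); next start ≥ 15 → (16,17).
Selected: (2,3) (3,4) (9,10) (11,15) (16,17)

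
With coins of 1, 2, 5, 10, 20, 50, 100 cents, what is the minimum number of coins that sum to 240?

4

Use the largest denomination that fits, subtract, and repeat.
240 − 2×100→40 − 2×20→0
Total coins = 2 + 2 = 4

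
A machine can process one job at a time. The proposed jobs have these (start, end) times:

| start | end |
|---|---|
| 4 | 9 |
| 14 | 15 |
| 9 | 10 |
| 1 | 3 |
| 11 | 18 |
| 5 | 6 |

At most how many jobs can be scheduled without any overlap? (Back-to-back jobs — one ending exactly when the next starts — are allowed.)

By end time: (1,3), (5,6), (4,9), (9,10), (14,15), (11,18).
Pick (1,3); next start ≥ 3 → (5,6); next start ≥ 6 → (9,10); next start ≥ 10 → (14,15).
Selected 4 jobs.

4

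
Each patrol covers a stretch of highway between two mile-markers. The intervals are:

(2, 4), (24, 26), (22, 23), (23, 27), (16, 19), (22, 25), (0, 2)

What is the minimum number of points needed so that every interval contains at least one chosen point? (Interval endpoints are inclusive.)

Sort by right endpoint; whenever an interval is uncovered, place a point at its right end.
Sorted: [0,2] [2,4] [16,19] [22,23] [22,25] [24,26] [23,27]
{[0,2],[2,4]} hit by 2; {[16,19]} hit by 19; {[22,23],[22,25]} hit by 23; {[24,26],[23,27]} hit by 26.
Points: 2, 19, 23, 26 (4 total).

4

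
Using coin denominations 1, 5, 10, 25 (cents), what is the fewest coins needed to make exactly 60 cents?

Use the largest denomination that fits, subtract, and repeat.
60 = 2×25 + 1×10
Total coins = 2 + 1 = 3

3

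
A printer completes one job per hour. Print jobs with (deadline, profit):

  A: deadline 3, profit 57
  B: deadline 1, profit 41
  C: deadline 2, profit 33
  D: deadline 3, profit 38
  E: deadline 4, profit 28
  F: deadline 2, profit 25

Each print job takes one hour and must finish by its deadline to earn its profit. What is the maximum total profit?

Sort by profit descending; place each in the latest free slot ≤ its deadline.
Profit order: A=57 B=41 D=38 C=33 E=28 F=25
Assign: A→slot 3, B→slot 1, D→slot 2, C skipped, E→slot 4, F skipped.
Slots: [1:B] [2:D] [3:A] [4:E]
Profit = 41 + 38 + 57 + 28 = 164

164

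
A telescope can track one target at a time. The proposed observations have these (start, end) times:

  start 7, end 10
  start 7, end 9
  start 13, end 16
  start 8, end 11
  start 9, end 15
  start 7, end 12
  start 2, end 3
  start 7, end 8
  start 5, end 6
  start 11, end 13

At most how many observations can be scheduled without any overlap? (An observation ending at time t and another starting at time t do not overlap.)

Sort by end time and greedily take each interval whose start is ≥ the last chosen end.
By end time: (2,3), (5,6), (7,8), (7,9), (7,10), (8,11), (7,12), (11,13), (9,15), (13,16).
Pick (2,3); next start ≥ 3 → (5,6); next start ≥ 6 → (7,8); next start ≥ 8 → (8,11); next start ≥ 11 → (11,13); next start ≥ 13 → (13,16).
Selected 6 observations.

6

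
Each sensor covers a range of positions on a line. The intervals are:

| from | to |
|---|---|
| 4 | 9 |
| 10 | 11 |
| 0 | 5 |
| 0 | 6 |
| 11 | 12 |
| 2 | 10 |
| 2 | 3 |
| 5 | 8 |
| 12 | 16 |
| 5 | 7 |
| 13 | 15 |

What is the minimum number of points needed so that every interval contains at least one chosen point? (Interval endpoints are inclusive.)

Process intervals by earliest right end; each time one isn't hit yet, stab at its right endpoint.
Sorted: [2,3] [0,5] [0,6] [5,7] [5,8] [4,9] [2,10] [10,11] [11,12] [13,15] [12,16]
{[2,3],[0,5],[0,6]} hit by 3; {[5,7],[5,8],[4,9],[2,10]} hit by 7; {[10,11],[11,12]} hit by 11; {[13,15],[12,16]} hit by 15.
Points: 3, 7, 11, 15 (4 total).

4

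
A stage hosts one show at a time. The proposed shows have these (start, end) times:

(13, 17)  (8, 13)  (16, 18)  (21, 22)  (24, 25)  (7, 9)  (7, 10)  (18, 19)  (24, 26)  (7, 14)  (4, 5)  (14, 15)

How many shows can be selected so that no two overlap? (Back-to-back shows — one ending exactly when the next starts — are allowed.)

7

Greedy by earliest finish: after sorting by end time, pick each interval compatible with the last pick.
By end time: (4,5), (7,9), (7,10), (8,13), (7,14), (14,15), (13,17), (16,18), (18,19), (21,22), (24,25), (24,26).
Pick (4,5); next start ≥ 5 → (7,9); next start ≥ 9 → (14,15); next start ≥ 15 → (16,18); next start ≥ 18 → (18,19); next start ≥ 19 → (21,22); next start ≥ 22 → (24,25).
Selected 7 shows.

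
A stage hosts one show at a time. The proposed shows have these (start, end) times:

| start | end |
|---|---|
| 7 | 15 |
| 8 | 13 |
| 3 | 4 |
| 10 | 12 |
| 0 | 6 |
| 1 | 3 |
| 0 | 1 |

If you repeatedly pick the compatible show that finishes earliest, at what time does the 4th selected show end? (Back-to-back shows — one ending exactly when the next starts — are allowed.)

12

Sort by end time and greedily take each interval whose start is ≥ the last chosen end.
By end time: (0,1), (1,3), (3,4), (0,6), (10,12), (8,13), (7,15).
Pick (0,1); next start ≥ 1 → (1,3); next start ≥ 3 → (3,4); next start ≥ 4 → (10,12).
Selected: (0,1) (1,3) (3,4) (10,12)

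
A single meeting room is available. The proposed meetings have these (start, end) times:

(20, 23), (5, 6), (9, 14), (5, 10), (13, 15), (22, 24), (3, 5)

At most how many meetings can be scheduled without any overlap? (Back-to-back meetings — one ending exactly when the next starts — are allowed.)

4

By end time: (3,5), (5,6), (5,10), (9,14), (13,15), (20,23), (22,24).
Pick (3,5); next start ≥ 5 → (5,6); next start ≥ 6 → (9,14); next start ≥ 14 → (20,23).
Selected 4 meetings.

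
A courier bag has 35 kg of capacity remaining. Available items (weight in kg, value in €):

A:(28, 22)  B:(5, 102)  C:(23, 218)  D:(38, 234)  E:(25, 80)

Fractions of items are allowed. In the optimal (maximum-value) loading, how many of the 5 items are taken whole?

Greedy by value/weight ratio, highest first.
Order: B (102/5=20.40) > C (218/23=9.48) > D (234/38=6.16) > E (80/25=3.20) > A (22/28=0.79)
Fill: take B (5 @ 102) → take C (23 @ 218) → take 7/38 of D → 43.11; 35/35 used.
2 item(s) taken whole; one partial (take 7/38 of D).

2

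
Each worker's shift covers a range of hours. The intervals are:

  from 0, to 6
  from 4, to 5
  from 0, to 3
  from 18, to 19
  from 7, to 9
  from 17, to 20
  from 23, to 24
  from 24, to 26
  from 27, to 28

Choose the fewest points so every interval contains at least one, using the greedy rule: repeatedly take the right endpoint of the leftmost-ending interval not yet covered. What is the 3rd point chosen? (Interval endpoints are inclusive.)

Sort by right endpoint; whenever an interval is uncovered, place a point at its right end.
Sorted: [0,3] [4,5] [0,6] [7,9] [18,19] [17,20] [23,24] [24,26] [27,28]
{[0,3]} hit by 3; {[4,5],[0,6]} hit by 5; {[7,9]} hit by 9; {[18,19],[17,20]} hit by 19; {[23,24],[24,26]} hit by 24; {[27,28]} hit by 28.
Points: 3, 5, 9, 19, 24, 28 (6 total).

9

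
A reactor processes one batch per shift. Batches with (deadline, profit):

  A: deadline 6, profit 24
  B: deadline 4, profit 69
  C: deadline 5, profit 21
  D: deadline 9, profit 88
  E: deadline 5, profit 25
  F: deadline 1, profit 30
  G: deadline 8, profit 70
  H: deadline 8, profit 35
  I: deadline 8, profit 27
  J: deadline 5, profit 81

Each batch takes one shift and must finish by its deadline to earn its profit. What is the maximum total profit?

By profit: D(d9,88), J(d5,81), G(d8,70), B(d4,69), H(d8,35), F(d1,30), I(d8,27), E(d5,25), A(d6,24), C(d5,21)
D→slot 9; J→slot 5; G→slot 8; B→slot 4; H→slot 7; F→slot 1; I→slot 6; E→slot 3; A→slot 2; C skipped.
Profit = 30 + 24 + 25 + 69 + 81 + 27 + 35 + 70 + 88 = 449

449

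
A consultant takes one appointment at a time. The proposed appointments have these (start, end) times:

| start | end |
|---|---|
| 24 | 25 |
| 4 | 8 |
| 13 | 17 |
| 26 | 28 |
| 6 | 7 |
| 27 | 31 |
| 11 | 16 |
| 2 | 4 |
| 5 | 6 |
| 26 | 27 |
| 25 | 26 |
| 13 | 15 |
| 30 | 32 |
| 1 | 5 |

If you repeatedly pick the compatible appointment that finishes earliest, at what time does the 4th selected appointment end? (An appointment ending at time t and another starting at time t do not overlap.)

15

Order by finish time; keep every interval that doesn't clash with the previous kept one.
By end time: (2,4), (1,5), (5,6), (6,7), (4,8), (13,15), (11,16), (13,17), (24,25), (25,26), (26,27), (26,28), (27,31), (30,32).
Pick (2,4); next start ≥ 4 → (5,6); next start ≥ 6 → (6,7); next start ≥ 7 → (13,15); next start ≥ 15 → (24,25); next start ≥ 25 → (25,26); next start ≥ 26 → (26,27); next start ≥ 27 → (27,31).
Selected: (2,4) (5,6) (6,7) (13,15) (24,25) (25,26) (26,27) (27,31)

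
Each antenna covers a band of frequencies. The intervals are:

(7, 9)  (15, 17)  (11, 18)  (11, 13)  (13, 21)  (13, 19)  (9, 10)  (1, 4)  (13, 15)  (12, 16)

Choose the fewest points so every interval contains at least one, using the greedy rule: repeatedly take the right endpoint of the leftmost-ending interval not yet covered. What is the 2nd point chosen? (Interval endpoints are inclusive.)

By right end: [1,4]  [7,9]  [9,10]  [11,13]  [13,15]  [12,16]  [15,17]  [11,18]  [13,19]  [13,21]
[1,4] uncovered → point at 4; [7,9] uncovered → point at 9; [11,13] uncovered → point at 13; [15,17] uncovered → point at 17.
Points: 4, 9, 13, 17 (4 total).

9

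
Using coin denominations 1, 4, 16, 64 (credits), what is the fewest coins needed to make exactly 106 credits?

Greedy: take as many of the largest coin as possible, then repeat with the remainder.
106 − 1×64→42 − 2×16→10 − 2×4→2 − 2×1→0
Total coins = 1 + 2 + 2 + 2 = 7

7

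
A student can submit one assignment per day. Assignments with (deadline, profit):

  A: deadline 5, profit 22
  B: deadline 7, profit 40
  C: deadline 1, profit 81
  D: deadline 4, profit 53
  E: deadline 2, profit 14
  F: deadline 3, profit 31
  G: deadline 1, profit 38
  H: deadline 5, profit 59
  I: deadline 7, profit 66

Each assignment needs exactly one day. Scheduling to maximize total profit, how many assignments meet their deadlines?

7

By profit: C(d1,81), I(d7,66), H(d5,59), D(d4,53), B(d7,40), G(d1,38), F(d3,31), A(d5,22), E(d2,14)
C→slot 1; I→slot 7; H→slot 5; D→slot 4; B→slot 6; G skipped; F→slot 3; A→slot 2; E skipped.
7 of 9 scheduled.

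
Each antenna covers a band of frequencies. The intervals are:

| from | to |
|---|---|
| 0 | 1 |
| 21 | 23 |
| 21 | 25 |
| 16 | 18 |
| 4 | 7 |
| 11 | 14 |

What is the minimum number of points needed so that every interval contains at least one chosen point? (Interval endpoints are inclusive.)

5

Sort by right endpoint; whenever an interval is uncovered, place a point at its right end.
Sorted: [0,1] [4,7] [11,14] [16,18] [21,23] [21,25]
{[0,1]} hit by 1; {[4,7]} hit by 7; {[11,14]} hit by 14; {[16,18]} hit by 18; {[21,23],[21,25]} hit by 23.
Points: 1, 7, 14, 18, 23 (5 total).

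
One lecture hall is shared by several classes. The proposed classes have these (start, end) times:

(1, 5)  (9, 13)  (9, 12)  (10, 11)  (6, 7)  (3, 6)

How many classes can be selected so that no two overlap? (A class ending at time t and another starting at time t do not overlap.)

Greedy by earliest finish: after sorting by end time, pick each interval compatible with the last pick.
Sorted by end: (1,5)  (3,6)  (6,7)  (10,11)  (9,12)  (9,13)
take (1,5); skip (3,6); take (6,7); take (10,11); skip (9,12).
Selected 3 classes.

3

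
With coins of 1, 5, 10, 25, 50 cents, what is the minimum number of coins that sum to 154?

Greedy: take as many of the largest coin as possible, then repeat with the remainder.
154 − 3×50→4 − 4×1→0
Total coins = 3 + 4 = 7

7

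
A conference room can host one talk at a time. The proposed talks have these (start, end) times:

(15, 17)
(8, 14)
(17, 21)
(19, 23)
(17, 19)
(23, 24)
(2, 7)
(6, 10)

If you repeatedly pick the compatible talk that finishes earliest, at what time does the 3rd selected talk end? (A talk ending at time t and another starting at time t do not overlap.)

17

By end time: (2,7), (6,10), (8,14), (15,17), (17,19), (17,21), (19,23), (23,24).
Pick (2,7); next start ≥ 7 → (8,14); next start ≥ 14 → (15,17); next start ≥ 17 → (17,19); next start ≥ 19 → (19,23); next start ≥ 23 → (23,24).
Selected: (2,7) (8,14) (15,17) (17,19) (19,23) (23,24)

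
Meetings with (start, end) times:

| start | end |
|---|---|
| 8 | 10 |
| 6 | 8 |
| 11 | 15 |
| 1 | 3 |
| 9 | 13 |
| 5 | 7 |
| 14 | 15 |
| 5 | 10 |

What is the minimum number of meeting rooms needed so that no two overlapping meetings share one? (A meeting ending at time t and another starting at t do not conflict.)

3

The answer is the maximum number of intervals overlapping at any instant.
Events (time:±→running): 1:+→1 3:-→0 5:+→1 5:+→2 6:+→3 … peak 3.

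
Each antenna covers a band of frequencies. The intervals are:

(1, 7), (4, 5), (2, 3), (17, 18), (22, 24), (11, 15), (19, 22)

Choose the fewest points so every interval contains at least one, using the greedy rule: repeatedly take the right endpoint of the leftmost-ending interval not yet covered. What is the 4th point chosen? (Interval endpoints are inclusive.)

18

Sorted: [2,3] [4,5] [1,7] [11,15] [17,18] [19,22] [22,24]
{[2,3]} hit by 3; {[4,5],[1,7]} hit by 5; {[11,15]} hit by 15; {[17,18]} hit by 18; {[19,22],[22,24]} hit by 22.
Points: 3, 5, 15, 18, 22 (5 total).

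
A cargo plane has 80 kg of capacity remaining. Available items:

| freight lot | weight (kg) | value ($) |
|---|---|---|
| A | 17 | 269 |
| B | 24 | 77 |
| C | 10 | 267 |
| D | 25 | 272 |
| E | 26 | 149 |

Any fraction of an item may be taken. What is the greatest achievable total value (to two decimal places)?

Sort by value per unit weight and fill in that order.
Order: C (267/10=26.70) > A (269/17=15.82) > D (272/25=10.88) > E (149/26=5.73) > B (77/24=3.21)
Fill: take C (10 @ 267) → take A (17 @ 269) → take D (25 @ 272) → take E (26 @ 149) → take 2/24 of B → 6.42; 80/80 used.
Total value = 963.42

963.42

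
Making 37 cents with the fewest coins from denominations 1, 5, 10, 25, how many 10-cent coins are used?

Use the largest denomination that fits, subtract, and repeat.
37 − 1×25→12 − 1×10→2 − 2×1→0
Count of 10: 1

1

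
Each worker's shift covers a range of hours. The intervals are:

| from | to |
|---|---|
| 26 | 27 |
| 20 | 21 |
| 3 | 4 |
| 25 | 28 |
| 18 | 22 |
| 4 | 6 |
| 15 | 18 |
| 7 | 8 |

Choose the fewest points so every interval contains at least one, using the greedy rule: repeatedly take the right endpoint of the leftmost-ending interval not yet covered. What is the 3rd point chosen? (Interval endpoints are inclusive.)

18

By right end: [3,4]  [4,6]  [7,8]  [15,18]  [20,21]  [18,22]  [26,27]  [25,28]
[3,4] uncovered → point at 4; [7,8] uncovered → point at 8; [15,18] uncovered → point at 18; [20,21] uncovered → point at 21; [26,27] uncovered → point at 27.
Points: 4, 8, 18, 21, 27 (5 total).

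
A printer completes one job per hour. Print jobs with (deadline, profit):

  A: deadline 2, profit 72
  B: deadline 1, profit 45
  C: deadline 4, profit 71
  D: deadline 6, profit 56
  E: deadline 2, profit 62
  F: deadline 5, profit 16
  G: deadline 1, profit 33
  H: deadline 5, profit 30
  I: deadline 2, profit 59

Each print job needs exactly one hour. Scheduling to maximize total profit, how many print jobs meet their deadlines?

Sort by profit descending; place each in the latest free slot ≤ its deadline.
Profit order: A=72 C=71 E=62 I=59 D=56 B=45 G=33 H=30 F=16
Assign: A→slot 2, C→slot 4, E→slot 1, I skipped, D→slot 6, B skipped, G skipped, H→slot 5, F→slot 3.
Slots: [1:E] [2:A] [3:F] [4:C] [5:H] [6:D]
6 of 9 scheduled.

6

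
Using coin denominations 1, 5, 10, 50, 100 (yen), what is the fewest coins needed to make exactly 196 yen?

8

Greedy: take as many of the largest coin as possible, then repeat with the remainder.
196 = 1×100 + 1×50 + 4×10 + 1×5 + 1×1
Total coins = 1 + 1 + 4 + 1 + 1 = 8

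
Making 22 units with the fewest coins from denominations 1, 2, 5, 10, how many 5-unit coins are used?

0

Use the largest denomination that fits, subtract, and repeat.
22 = 2×10 + 1×2
Count of 5: 0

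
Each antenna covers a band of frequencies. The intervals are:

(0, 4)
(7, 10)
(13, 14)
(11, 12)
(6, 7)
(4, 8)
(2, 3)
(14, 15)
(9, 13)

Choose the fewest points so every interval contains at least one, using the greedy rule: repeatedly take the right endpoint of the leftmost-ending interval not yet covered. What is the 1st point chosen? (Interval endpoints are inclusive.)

3

Process intervals by earliest right end; each time one isn't hit yet, stab at its right endpoint.
By right end: [2,3]  [0,4]  [6,7]  [4,8]  [7,10]  [11,12]  [9,13]  [13,14]  [14,15]
[2,3] uncovered → point at 3; [6,7] uncovered → point at 7; [11,12] uncovered → point at 12; [13,14] uncovered → point at 14.
Points: 3, 7, 12, 14 (4 total).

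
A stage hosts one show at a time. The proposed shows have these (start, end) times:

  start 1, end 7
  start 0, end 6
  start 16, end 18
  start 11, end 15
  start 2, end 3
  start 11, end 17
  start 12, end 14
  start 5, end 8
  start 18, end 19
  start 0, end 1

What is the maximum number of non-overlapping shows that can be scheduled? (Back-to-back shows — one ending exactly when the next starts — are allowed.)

Order by finish time; keep every interval that doesn't clash with the previous kept one.
Sorted by end: (0,1)  (2,3)  (0,6)  (1,7)  (5,8)  (12,14)  (11,15)  (11,17)  (16,18)  (18,19)
take (0,1); take (2,3); take (5,8); take (12,14); skip (11,17); take (16,18); take (18,19).
Selected 6 shows.

6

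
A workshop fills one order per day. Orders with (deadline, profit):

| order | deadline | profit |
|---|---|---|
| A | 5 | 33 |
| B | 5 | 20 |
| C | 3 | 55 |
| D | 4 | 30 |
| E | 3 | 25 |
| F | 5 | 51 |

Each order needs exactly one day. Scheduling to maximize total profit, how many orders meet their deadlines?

Profit order: C=55 F=51 A=33 D=30 E=25 B=20
Assign: C→slot 3, F→slot 5, A→slot 4, D→slot 2, E→slot 1, B skipped.
Slots: [1:E] [2:D] [3:C] [4:A] [5:F]
5 of 6 scheduled.

5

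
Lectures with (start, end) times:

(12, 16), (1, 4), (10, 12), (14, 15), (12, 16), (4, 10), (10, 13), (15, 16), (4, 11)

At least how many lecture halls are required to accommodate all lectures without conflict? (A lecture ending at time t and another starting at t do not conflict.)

Count concurrent intervals with a sweep; the peak is the room count.
Events (time:±→running): 1:+→1 4:-→0 4:+→1 4:+→2 10:-→1 10:+→2 10:+→3 … peak 3.

3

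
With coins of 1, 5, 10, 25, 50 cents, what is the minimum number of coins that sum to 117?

6

117 = 2×50 + 1×10 + 1×5 + 2×1
Total coins = 2 + 1 + 1 + 2 = 6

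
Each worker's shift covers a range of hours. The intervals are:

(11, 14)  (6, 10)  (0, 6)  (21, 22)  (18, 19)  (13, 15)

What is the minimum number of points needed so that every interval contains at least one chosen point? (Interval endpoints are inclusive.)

4

Process intervals by earliest right end; each time one isn't hit yet, stab at its right endpoint.
By right end: [0,6]  [6,10]  [11,14]  [13,15]  [18,19]  [21,22]
[0,6] uncovered → point at 6; [11,14] uncovered → point at 14; [18,19] uncovered → point at 19; [21,22] uncovered → point at 22.
Points: 6, 14, 19, 22 (4 total).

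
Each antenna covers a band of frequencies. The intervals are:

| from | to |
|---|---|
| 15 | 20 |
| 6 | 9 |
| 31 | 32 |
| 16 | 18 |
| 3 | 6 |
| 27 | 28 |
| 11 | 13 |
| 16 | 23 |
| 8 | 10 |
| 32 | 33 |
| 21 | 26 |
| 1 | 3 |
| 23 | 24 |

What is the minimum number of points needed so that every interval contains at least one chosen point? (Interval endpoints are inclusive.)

7

By right end: [1,3]  [3,6]  [6,9]  [8,10]  [11,13]  [16,18]  [15,20]  [16,23]  [23,24]  [21,26]  [27,28]  [31,32]  [32,33]
[1,3] uncovered → point at 3; [6,9] uncovered → point at 9; [11,13] uncovered → point at 13; [16,18] uncovered → point at 18; [23,24] uncovered → point at 24; [27,28] uncovered → point at 28; [31,32] uncovered → point at 32.
Points: 3, 9, 13, 18, 24, 28, 32 (7 total).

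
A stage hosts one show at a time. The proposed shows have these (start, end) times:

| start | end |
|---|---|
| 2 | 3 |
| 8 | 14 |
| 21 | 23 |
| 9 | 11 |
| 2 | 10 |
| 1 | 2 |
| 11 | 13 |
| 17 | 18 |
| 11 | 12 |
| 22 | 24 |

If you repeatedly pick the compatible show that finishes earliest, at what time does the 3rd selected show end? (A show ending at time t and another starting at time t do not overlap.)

By end time: (1,2), (2,3), (2,10), (9,11), (11,12), (11,13), (8,14), (17,18), (21,23), (22,24).
Pick (1,2); next start ≥ 2 → (2,3); next start ≥ 3 → (9,11); next start ≥ 11 → (11,12); next start ≥ 12 → (17,18); next start ≥ 18 → (21,23).
Selected: (1,2) (2,3) (9,11) (11,12) (17,18) (21,23)

11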